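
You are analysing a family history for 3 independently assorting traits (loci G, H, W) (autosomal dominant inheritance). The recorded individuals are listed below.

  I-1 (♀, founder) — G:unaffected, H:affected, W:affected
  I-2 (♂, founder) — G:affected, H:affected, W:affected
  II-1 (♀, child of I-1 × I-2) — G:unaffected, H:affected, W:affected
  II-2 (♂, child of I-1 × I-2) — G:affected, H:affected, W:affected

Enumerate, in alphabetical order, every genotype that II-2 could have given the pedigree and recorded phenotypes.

G/I-1 un ·: gg
G/I-2 aff ·: Gg
G/II-1 un I-1×I-2: gg
G/II-2 aff I-1×I-2: Gg
⇒ G over [I-1,I-2,II-1,II-2]: 1 consistent
H/I-1 aff ·: Hh|HH
H/I-2 aff ·: Hh|HH
H/II-1 aff I-1×I-2: Hh|HH
H/II-2 aff I-1×I-2: Hh|HH
⇒ H over [I-1,I-2,II-1,II-2]: 13 consistent
W/I-1 aff ·: Ww|WW
W/I-2 aff ·: Ww|WW
W/II-1 aff I-1×I-2: Ww|WW
W/II-2 aff I-1×I-2: Ww|WW
⇒ W over [I-1,I-2,II-1,II-2]: 13 consistent

II-2 ∈ {Gg HH WW, Gg HH Ww, Gg Hh WW, Gg Hh Ww}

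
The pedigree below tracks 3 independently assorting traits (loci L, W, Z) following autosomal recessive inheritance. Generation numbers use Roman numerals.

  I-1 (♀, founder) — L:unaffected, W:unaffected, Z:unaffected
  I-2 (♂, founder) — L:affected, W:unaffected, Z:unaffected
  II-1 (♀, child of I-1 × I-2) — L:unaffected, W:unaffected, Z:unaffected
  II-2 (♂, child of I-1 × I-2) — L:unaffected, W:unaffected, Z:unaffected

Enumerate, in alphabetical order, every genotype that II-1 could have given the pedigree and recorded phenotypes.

II-1 ∈ {Ll WW ZZ, Ll WW Zz, Ll Ww ZZ, Ll Ww Zz}

L/I-1 un ·: LL|Ll
L/I-2 aff ·: ll
L/II-1 un I-1×I-2: Ll
L/II-2 un I-1×I-2: Ll
⇒ L over [I-1,I-2,II-1,II-2]: 2 consistent
W/I-1 un ·: WW|Ww
W/I-2 un ·: WW|Ww
W/II-1 un I-1×I-2: WW|Ww
W/II-2 un I-1×I-2: WW|Ww
⇒ W over [I-1,I-2,II-1,II-2]: 13 consistent
Z/I-1 un ·: ZZ|Zz
Z/I-2 un ·: ZZ|Zz
Z/II-1 un I-1×I-2: ZZ|Zz
Z/II-2 un I-1×I-2: ZZ|Zz
⇒ Z over [I-1,I-2,II-1,II-2]: 13 consistent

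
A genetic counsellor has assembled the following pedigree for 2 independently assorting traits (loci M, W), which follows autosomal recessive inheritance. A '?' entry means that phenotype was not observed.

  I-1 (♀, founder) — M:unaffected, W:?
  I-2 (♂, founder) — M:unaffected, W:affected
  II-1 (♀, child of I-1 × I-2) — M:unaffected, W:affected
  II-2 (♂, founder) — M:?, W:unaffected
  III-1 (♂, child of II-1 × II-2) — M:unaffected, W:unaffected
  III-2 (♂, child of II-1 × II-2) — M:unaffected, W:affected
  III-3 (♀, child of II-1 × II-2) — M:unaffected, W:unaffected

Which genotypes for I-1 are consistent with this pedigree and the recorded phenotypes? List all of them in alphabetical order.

I-1 ∈ {MM Ww, MM ww, Mm Ww, Mm ww}

M/I-1 un ·: MM|Mm
M/I-2 un ·: MM|Mm
M/II-1 un I-1×I-2: MM|Mm
M/II-2 ? ·: MM|Mm|mm
M/III-1 un II-1×II-2: MM|Mm
M/III-2 un II-1×II-2: MM|Mm
M/III-3 un II-1×II-2: MM|Mm
⇒ M over [I-1,I-2,II-1,II-2,III-1,III-2,III-3]: 91 consistent
W/I-1 ? ·: Ww|ww
W/I-2 aff ·: ww
W/II-1 aff I-1×I-2: ww
W/II-2 un ·: Ww
W/III-1 un II-1×II-2: Ww
W/III-2 aff II-1×II-2: ww
W/III-3 un II-1×II-2: Ww
⇒ W over [I-1,I-2,II-1,II-2,III-1,III-2,III-3]: 2 consistent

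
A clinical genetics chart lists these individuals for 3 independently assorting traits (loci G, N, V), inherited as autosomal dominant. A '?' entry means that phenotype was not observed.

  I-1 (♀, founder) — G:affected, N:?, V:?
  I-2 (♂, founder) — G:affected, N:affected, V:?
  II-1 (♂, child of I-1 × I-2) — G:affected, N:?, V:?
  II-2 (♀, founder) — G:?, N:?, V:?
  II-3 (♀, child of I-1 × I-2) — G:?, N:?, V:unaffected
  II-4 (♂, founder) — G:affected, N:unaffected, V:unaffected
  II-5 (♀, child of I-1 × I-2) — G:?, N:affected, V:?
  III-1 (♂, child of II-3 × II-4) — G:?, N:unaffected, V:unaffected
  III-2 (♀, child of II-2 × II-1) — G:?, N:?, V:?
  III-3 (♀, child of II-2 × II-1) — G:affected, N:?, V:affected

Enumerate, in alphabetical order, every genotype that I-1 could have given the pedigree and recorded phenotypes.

G/I-1 aff ·: Gg|GG
G/I-2 aff ·: Gg|GG
G/II-1 aff I-1×I-2: Gg|GG
G/II-2 ? ·: gg|Gg|GG
G/II-3 ? I-1×I-2: gg|Gg|GG
G/II-4 aff ·: Gg|GG
G/II-5 ? I-1×I-2: gg|Gg|GG
G/III-1 ? II-3×II-4: gg|Gg|GG
G/III-2 ? II-2×II-1: gg|Gg|GG
G/III-3 aff II-2×II-1: Gg|GG
⇒ G over [I-1,I-2,II-1,II-2,II-3,II-4,II-5,III-1,III-2,III-3]: 1188 consistent
N/I-1 ? ·: nn|Nn|NN
N/I-2 aff ·: Nn|NN
N/II-1 ? I-1×I-2: nn|Nn|NN
N/II-2 ? ·: nn|Nn|NN
N/II-3 ? I-1×I-2: nn|Nn
N/II-4 un ·: nn
N/II-5 aff I-1×I-2: Nn|NN
N/III-1 un II-3×II-4: nn
N/III-2 ? II-2×II-1: nn|Nn|NN
N/III-3 ? II-2×II-1: nn|Nn|NN
⇒ N over [I-1,I-2,II-1,II-2,II-3,II-4,II-5,III-1,III-2,III-3]: 271 consistent
V/I-1 ? ·: vv|Vv
V/I-2 ? ·: vv|Vv
V/II-1 ? I-1×I-2: vv|Vv|VV
V/II-2 ? ·: vv|Vv|VV
V/II-3 un I-1×I-2: vv
V/II-4 un ·: vv
V/II-5 ? I-1×I-2: vv|Vv|VV
V/III-1 un II-3×II-4: vv
V/III-2 ? II-2×II-1: vv|Vv|VV
V/III-3 aff II-2×II-1: Vv|VV
⇒ V over [I-1,I-2,II-1,II-2,II-3,II-4,II-5,III-1,III-2,III-3]: 126 consistent

I-1 ∈ {GG NN Vv, GG NN vv, GG Nn Vv, GG Nn vv, GG nn Vv, GG nn vv, Gg NN Vv, Gg NN vv, Gg Nn Vv, Gg Nn vv, Gg nn Vv, Gg nn vv}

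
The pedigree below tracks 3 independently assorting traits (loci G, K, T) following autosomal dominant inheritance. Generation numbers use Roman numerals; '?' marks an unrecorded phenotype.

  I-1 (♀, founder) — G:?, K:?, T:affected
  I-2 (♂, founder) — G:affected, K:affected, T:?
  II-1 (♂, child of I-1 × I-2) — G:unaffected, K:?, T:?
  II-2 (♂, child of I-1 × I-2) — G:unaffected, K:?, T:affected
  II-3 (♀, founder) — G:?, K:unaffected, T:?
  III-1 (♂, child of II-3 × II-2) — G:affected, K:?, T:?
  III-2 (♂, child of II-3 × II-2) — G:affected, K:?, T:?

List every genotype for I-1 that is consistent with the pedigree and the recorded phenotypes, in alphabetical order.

G/I-1 ? ·: gg|Gg
G/I-2 aff ·: Gg
G/II-1 un I-1×I-2: gg
G/II-2 un I-1×I-2: gg
G/II-3 ? ·: Gg|GG
G/III-1 aff II-3×II-2: Gg
G/III-2 aff II-3×II-2: Gg
⇒ G over [I-1,I-2,II-1,II-2,II-3,III-1,III-2]: 4 consistent
K/I-1 ? ·: kk|Kk|KK
K/I-2 aff ·: Kk|KK
K/II-1 ? I-1×I-2: kk|Kk|KK
K/II-2 ? I-1×I-2: kk|Kk|KK
K/II-3 un ·: kk
K/III-1 ? II-3×II-2: kk|Kk
K/III-2 ? II-3×II-2: kk|Kk
⇒ K over [I-1,I-2,II-1,II-2,II-3,III-1,III-2]: 53 consistent
T/I-1 aff ·: Tt|TT
T/I-2 ? ·: tt|Tt|TT
T/II-1 ? I-1×I-2: tt|Tt|TT
T/II-2 aff I-1×I-2: Tt|TT
T/II-3 ? ·: tt|Tt|TT
T/III-1 ? II-3×II-2: tt|Tt|TT
T/III-2 ? II-3×II-2: tt|Tt|TT
⇒ T over [I-1,I-2,II-1,II-2,II-3,III-1,III-2]: 218 consistent

I-1 ∈ {Gg KK TT, Gg KK Tt, Gg Kk TT, Gg Kk Tt, Gg kk TT, Gg kk Tt, gg KK TT, gg KK Tt, gg Kk TT, gg Kk Tt, gg kk TT, gg kk Tt}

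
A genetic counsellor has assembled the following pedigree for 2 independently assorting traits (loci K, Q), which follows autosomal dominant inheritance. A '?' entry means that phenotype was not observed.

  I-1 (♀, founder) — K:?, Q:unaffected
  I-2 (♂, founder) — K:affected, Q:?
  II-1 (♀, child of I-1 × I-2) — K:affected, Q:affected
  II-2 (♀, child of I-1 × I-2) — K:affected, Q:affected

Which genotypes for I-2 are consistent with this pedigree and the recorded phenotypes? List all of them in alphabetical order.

I-2 ∈ {KK QQ, KK Qq, Kk QQ, Kk Qq}

K/I-1 ? ·: kk|Kk|KK
K/I-2 aff ·: Kk|KK
K/II-1 aff I-1×I-2: Kk|KK
K/II-2 aff I-1×I-2: Kk|KK
⇒ K over [I-1,I-2,II-1,II-2]: 15 consistent
Q/I-1 un ·: qq
Q/I-2 ? ·: Qq|QQ
Q/II-1 aff I-1×I-2: Qq
Q/II-2 aff I-1×I-2: Qq
⇒ Q over [I-1,I-2,II-1,II-2]: 2 consistent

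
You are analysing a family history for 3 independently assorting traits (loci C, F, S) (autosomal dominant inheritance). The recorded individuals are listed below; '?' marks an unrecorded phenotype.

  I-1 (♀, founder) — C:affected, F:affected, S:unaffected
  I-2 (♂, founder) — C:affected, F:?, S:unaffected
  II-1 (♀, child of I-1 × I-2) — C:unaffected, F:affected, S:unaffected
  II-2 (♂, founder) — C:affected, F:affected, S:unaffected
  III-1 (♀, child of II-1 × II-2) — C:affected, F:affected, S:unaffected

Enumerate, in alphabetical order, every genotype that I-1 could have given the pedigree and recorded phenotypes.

C/I-1 aff ·: Cc
C/I-2 aff ·: Cc
C/II-1 un I-1×I-2: cc
C/II-2 aff ·: Cc|CC
C/III-1 aff II-1×II-2: Cc
⇒ C over [I-1,I-2,II-1,II-2,III-1]: 2 consistent
F/I-1 aff ·: Ff|FF
F/I-2 ? ·: ff|Ff|FF
F/II-1 aff I-1×I-2: Ff|FF
F/II-2 aff ·: Ff|FF
F/III-1 aff II-1×II-2: Ff|FF
⇒ F over [I-1,I-2,II-1,II-2,III-1]: 32 consistent
S/I-1 un ·: ss
S/I-2 un ·: ss
S/II-1 un I-1×I-2: ss
S/II-2 un ·: ss
S/III-1 un II-1×II-2: ss
⇒ S over [I-1,I-2,II-1,II-2,III-1]: 1 consistent

I-1 ∈ {Cc FF ss, Cc Ff ss}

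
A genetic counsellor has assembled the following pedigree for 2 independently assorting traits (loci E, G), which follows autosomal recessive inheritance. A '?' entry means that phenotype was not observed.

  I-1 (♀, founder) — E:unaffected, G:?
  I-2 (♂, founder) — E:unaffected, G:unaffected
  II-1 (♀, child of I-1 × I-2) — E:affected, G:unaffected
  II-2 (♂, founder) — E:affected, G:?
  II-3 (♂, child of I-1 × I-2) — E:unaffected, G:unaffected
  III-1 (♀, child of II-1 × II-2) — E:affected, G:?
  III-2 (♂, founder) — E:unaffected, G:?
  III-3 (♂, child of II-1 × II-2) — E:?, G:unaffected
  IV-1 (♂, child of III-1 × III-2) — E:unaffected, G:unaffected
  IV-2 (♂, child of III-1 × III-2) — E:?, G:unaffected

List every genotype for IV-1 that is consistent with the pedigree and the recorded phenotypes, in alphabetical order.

IV-1 ∈ {Ee GG, Ee Gg}

E/I-1 un ·: Ee
E/I-2 un ·: Ee
E/II-1 aff I-1×I-2: ee
E/II-2 aff ·: ee
E/II-3 un I-1×I-2: EE|Ee
E/III-1 aff II-1×II-2: ee
E/III-2 un ·: EE|Ee
E/III-3 ? II-1×II-2: ee
E/IV-1 un III-1×III-2: Ee
E/IV-2 ? III-1×III-2: Ee|ee
⇒ E over [I-1,I-2,II-1,II-2,II-3,III-1,III-2,III-3,IV-1,IV-2]: 6 consistent
G/I-1 ? ·: GG|Gg|gg
G/I-2 un ·: GG|Gg
G/II-1 un I-1×I-2: GG|Gg
G/II-2 ? ·: GG|Gg|gg
G/II-3 un I-1×I-2: GG|Gg
G/III-1 ? II-1×II-2: GG|Gg|gg
G/III-2 ? ·: GG|Gg|gg
G/III-3 un II-1×II-2: GG|Gg
G/IV-1 un III-1×III-2: GG|Gg
G/IV-2 un III-1×III-2: GG|Gg
⇒ G over [I-1,I-2,II-1,II-2,II-3,III-1,III-2,III-3,IV-1,IV-2]: 915 consistent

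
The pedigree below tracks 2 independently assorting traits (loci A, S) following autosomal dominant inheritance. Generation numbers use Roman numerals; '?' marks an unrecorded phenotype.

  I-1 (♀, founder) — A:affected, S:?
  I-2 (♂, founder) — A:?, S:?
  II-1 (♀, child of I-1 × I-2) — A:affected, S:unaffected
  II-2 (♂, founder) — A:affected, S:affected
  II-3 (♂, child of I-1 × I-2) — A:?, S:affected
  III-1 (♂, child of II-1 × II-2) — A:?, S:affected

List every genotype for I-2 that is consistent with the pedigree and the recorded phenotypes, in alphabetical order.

A/I-1 aff ·: Aa|AA
A/I-2 ? ·: aa|Aa|AA
A/II-1 aff I-1×I-2: Aa|AA
A/II-2 aff ·: Aa|AA
A/II-3 ? I-1×I-2: aa|Aa|AA
A/III-1 ? II-1×II-2: aa|Aa|AA
⇒ A over [I-1,I-2,II-1,II-2,II-3,III-1]: 74 consistent
S/I-1 ? ·: ss|Ss
S/I-2 ? ·: ss|Ss
S/II-1 un I-1×I-2: ss
S/II-2 aff ·: Ss|SS
S/II-3 aff I-1×I-2: Ss|SS
S/III-1 aff II-1×II-2: Ss
⇒ S over [I-1,I-2,II-1,II-2,II-3,III-1]: 8 consistent

I-2 ∈ {AA Ss, AA ss, Aa Ss, Aa ss, aa Ss, aa ss}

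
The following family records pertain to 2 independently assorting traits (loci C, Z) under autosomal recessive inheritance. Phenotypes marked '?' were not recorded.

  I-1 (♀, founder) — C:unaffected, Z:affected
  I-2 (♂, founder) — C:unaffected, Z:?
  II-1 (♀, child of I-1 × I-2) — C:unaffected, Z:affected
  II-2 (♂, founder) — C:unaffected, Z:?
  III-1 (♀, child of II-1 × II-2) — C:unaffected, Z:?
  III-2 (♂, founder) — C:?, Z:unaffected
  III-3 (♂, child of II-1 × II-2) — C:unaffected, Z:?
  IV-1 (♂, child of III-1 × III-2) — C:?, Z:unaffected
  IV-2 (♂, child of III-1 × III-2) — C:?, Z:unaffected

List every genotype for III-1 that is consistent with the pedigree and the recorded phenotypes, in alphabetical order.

C/I-1 un ·: CC|Cc
C/I-2 un ·: CC|Cc
C/II-1 un I-1×I-2: CC|Cc
C/II-2 un ·: CC|Cc
C/III-1 un II-1×II-2: CC|Cc
C/III-2 ? ·: CC|Cc|cc
C/III-3 un II-1×II-2: CC|Cc
C/IV-1 ? III-1×III-2: CC|Cc|cc
C/IV-2 ? III-1×III-2: CC|Cc|cc
⇒ C over [I-1,I-2,II-1,II-2,III-1,III-2,III-3,IV-1,IV-2]: 484 consistent
Z/I-1 aff ·: zz
Z/I-2 ? ·: Zz|zz
Z/II-1 aff I-1×I-2: zz
Z/II-2 ? ·: ZZ|Zz|zz
Z/III-1 ? II-1×II-2: Zz|zz
Z/III-2 un ·: ZZ|Zz
Z/III-3 ? II-1×II-2: Zz|zz
Z/IV-1 un III-1×III-2: ZZ|Zz
Z/IV-2 un III-1×III-2: ZZ|Zz
⇒ Z over [I-1,I-2,II-1,II-2,III-1,III-2,III-3,IV-1,IV-2]: 60 consistent

III-1 ∈ {CC Zz, CC zz, Cc Zz, Cc zz}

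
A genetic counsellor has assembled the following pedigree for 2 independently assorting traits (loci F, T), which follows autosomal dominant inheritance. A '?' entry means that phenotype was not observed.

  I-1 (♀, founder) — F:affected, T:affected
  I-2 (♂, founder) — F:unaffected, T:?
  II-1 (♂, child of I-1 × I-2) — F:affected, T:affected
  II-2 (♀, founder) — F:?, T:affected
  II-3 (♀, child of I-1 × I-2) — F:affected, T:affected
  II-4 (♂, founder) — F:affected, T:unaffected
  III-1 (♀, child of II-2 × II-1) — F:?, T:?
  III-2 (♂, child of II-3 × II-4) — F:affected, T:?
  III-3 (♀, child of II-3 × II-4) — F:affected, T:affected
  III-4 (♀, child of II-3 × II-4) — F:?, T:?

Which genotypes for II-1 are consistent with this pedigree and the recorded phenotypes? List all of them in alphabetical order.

F/I-1 aff ·: Ff|FF
F/I-2 un ·: ff
F/II-1 aff I-1×I-2: Ff
F/II-2 ? ·: ff|Ff|FF
F/II-3 aff I-1×I-2: Ff
F/II-4 aff ·: Ff|FF
F/III-1 ? II-2×II-1: ff|Ff|FF
F/III-2 aff II-3×II-4: Ff|FF
F/III-3 aff II-3×II-4: Ff|FF
F/III-4 ? II-3×II-4: ff|Ff|FF
⇒ F over [I-1,I-2,II-1,II-2,II-3,II-4,III-1,III-2,III-3,III-4]: 280 consistent
T/I-1 aff ·: Tt|TT
T/I-2 ? ·: tt|Tt|TT
T/II-1 aff I-1×I-2: Tt|TT
T/II-2 aff ·: Tt|TT
T/II-3 aff I-1×I-2: Tt|TT
T/II-4 un ·: tt
T/III-1 ? II-2×II-1: tt|Tt|TT
T/III-2 ? II-3×II-4: tt|Tt
T/III-3 aff II-3×II-4: Tt
T/III-4 ? II-3×II-4: tt|Tt
⇒ T over [I-1,I-2,II-1,II-2,II-3,II-4,III-1,III-2,III-3,III-4]: 163 consistent

II-1 ∈ {Ff TT, Ff Tt}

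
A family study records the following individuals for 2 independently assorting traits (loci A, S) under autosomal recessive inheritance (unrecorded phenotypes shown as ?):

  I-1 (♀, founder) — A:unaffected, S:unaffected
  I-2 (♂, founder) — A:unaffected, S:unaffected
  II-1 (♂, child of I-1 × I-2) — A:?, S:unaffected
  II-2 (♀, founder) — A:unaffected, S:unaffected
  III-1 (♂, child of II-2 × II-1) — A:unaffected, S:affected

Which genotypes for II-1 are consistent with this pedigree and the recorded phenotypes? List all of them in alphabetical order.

A/I-1 un ·: AA|Aa
A/I-2 un ·: AA|Aa
A/II-1 ? I-1×I-2: AA|Aa|aa
A/II-2 un ·: AA|Aa
A/III-1 un II-2×II-1: AA|Aa
⇒ A over [I-1,I-2,II-1,II-2,III-1]: 26 consistent
S/I-1 un ·: SS|Ss
S/I-2 un ·: SS|Ss
S/II-1 un I-1×I-2: Ss
S/II-2 un ·: Ss
S/III-1 aff II-2×II-1: ss
⇒ S over [I-1,I-2,II-1,II-2,III-1]: 3 consistent

II-1 ∈ {AA Ss, Aa Ss, aa Ss}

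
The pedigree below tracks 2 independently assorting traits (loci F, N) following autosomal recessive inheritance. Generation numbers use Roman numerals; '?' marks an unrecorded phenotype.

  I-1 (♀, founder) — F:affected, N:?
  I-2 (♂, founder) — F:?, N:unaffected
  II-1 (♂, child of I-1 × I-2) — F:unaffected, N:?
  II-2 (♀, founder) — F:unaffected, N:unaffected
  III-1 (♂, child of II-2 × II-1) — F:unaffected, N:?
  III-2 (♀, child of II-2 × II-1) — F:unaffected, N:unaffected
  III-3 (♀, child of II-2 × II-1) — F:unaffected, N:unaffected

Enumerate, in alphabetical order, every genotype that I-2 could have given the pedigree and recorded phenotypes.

F/I-1 aff ·: ff
F/I-2 ? ·: FF|Ff
F/II-1 un I-1×I-2: Ff
F/II-2 un ·: FF|Ff
F/III-1 un II-2×II-1: FF|Ff
F/III-2 un II-2×II-1: FF|Ff
F/III-3 un II-2×II-1: FF|Ff
⇒ F over [I-1,I-2,II-1,II-2,III-1,III-2,III-3]: 32 consistent
N/I-1 ? ·: NN|Nn|nn
N/I-2 un ·: NN|Nn
N/II-1 ? I-1×I-2: NN|Nn|nn
N/II-2 un ·: NN|Nn
N/III-1 ? II-2×II-1: NN|Nn|nn
N/III-2 un II-2×II-1: NN|Nn
N/III-3 un II-2×II-1: NN|Nn
⇒ N over [I-1,I-2,II-1,II-2,III-1,III-2,III-3]: 142 consistent

I-2 ∈ {FF NN, FF Nn, Ff NN, Ff Nn}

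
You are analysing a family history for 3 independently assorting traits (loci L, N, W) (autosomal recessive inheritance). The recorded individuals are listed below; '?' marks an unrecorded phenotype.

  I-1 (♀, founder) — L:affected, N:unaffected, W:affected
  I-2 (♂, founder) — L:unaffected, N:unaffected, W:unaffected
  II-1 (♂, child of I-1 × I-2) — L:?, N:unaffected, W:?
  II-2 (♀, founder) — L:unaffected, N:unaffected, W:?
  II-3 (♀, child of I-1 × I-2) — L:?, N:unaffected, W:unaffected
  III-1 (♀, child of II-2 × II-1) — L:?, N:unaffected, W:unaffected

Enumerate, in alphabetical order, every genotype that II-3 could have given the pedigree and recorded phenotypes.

L/I-1 aff ·: ll
L/I-2 un ·: LL|Ll
L/II-1 ? I-1×I-2: Ll|ll
L/II-2 un ·: LL|Ll
L/II-3 ? I-1×I-2: Ll|ll
L/III-1 ? II-2×II-1: LL|Ll|ll
⇒ L over [I-1,I-2,II-1,II-2,II-3,III-1]: 21 consistent
N/I-1 un ·: NN|Nn
N/I-2 un ·: NN|Nn
N/II-1 un I-1×I-2: NN|Nn
N/II-2 un ·: NN|Nn
N/II-3 un I-1×I-2: NN|Nn
N/III-1 un II-2×II-1: NN|Nn
⇒ N over [I-1,I-2,II-1,II-2,II-3,III-1]: 45 consistent
W/I-1 aff ·: ww
W/I-2 un ·: WW|Ww
W/II-1 ? I-1×I-2: Ww|ww
W/II-2 ? ·: WW|Ww|ww
W/II-3 un I-1×I-2: Ww
W/III-1 un II-2×II-1: WW|Ww
⇒ W over [I-1,I-2,II-1,II-2,II-3,III-1]: 12 consistent

II-3 ∈ {Ll NN Ww, Ll Nn Ww, ll NN Ww, ll Nn Ww}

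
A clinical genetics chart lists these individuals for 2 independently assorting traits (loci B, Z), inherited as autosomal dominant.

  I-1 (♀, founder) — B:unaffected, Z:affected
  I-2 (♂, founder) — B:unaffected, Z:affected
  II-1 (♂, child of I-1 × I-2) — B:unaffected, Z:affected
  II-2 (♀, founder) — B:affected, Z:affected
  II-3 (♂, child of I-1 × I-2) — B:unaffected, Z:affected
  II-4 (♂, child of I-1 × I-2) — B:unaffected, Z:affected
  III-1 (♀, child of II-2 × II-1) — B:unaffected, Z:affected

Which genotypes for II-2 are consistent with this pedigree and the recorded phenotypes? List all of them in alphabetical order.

B/I-1 un ·: bb
B/I-2 un ·: bb
B/II-1 un I-1×I-2: bb
B/II-2 aff ·: Bb
B/II-3 un I-1×I-2: bb
B/II-4 un I-1×I-2: bb
B/III-1 un II-2×II-1: bb
⇒ B over [I-1,I-2,II-1,II-2,II-3,II-4,III-1]: 1 consistent
Z/I-1 aff ·: Zz|ZZ
Z/I-2 aff ·: Zz|ZZ
Z/II-1 aff I-1×I-2: Zz|ZZ
Z/II-2 aff ·: Zz|ZZ
Z/II-3 aff I-1×I-2: Zz|ZZ
Z/II-4 aff I-1×I-2: Zz|ZZ
Z/III-1 aff II-2×II-1: Zz|ZZ
⇒ Z over [I-1,I-2,II-1,II-2,II-3,II-4,III-1]: 87 consistent

II-2 ∈ {Bb ZZ, Bb Zz}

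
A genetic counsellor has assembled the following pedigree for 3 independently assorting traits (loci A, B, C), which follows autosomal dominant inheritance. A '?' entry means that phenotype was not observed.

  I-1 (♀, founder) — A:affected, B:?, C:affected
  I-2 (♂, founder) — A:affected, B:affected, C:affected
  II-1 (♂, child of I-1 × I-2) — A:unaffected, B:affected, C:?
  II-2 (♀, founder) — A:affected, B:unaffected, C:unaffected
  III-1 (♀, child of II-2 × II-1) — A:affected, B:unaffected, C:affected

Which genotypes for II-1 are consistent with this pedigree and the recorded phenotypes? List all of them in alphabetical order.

A/I-1 aff ·: Aa
A/I-2 aff ·: Aa
A/II-1 un I-1×I-2: aa
A/II-2 aff ·: Aa|AA
A/III-1 aff II-2×II-1: Aa
⇒ A over [I-1,I-2,II-1,II-2,III-1]: 2 consistent
B/I-1 ? ·: bb|Bb|BB
B/I-2 aff ·: Bb|BB
B/II-1 aff I-1×I-2: Bb
B/II-2 un ·: bb
B/III-1 un II-2×II-1: bb
⇒ B over [I-1,I-2,II-1,II-2,III-1]: 5 consistent
C/I-1 aff ·: Cc|CC
C/I-2 aff ·: Cc|CC
C/II-1 ? I-1×I-2: Cc|CC
C/II-2 un ·: cc
C/III-1 aff II-2×II-1: Cc
⇒ C over [I-1,I-2,II-1,II-2,III-1]: 7 consistent

II-1 ∈ {aa Bb CC, aa Bb Cc}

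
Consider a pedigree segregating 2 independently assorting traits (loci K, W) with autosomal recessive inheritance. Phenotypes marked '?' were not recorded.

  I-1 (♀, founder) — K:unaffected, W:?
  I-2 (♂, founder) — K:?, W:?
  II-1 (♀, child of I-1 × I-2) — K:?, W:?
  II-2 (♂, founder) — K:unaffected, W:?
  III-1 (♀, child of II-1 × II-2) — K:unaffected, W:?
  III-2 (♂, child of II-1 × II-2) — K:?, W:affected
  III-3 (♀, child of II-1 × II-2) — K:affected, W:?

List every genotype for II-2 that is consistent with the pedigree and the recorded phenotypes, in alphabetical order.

K/I-1 un ·: KK|Kk
K/I-2 ? ·: KK|Kk|kk
K/II-1 ? I-1×I-2: Kk|kk
K/II-2 un ·: Kk
K/III-1 un II-1×II-2: KK|Kk
K/III-2 ? II-1×II-2: KK|Kk|kk
K/III-3 aff II-1×II-2: kk
⇒ K over [I-1,I-2,II-1,II-2,III-1,III-2,III-3]: 34 consistent
W/I-1 ? ·: WW|Ww|ww
W/I-2 ? ·: WW|Ww|ww
W/II-1 ? I-1×I-2: Ww|ww
W/II-2 ? ·: Ww|ww
W/III-1 ? II-1×II-2: WW|Ww|ww
W/III-2 aff II-1×II-2: ww
W/III-3 ? II-1×II-2: WW|Ww|ww
⇒ W over [I-1,I-2,II-1,II-2,III-1,III-2,III-3]: 111 consistent

II-2 ∈ {Kk Ww, Kk ww}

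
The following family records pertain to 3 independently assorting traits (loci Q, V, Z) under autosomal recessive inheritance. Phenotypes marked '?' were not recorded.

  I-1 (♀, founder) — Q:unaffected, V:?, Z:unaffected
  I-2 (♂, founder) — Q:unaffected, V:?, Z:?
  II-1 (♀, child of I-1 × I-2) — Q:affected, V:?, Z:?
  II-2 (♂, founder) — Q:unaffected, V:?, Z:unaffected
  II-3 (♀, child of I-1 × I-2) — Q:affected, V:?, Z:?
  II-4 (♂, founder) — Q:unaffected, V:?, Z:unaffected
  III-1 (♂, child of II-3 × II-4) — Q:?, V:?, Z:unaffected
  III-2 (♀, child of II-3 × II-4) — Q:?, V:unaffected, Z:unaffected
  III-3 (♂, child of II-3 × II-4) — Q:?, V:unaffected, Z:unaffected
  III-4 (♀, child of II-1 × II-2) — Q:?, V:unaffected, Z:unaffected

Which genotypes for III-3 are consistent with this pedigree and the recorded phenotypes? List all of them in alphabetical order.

III-3 ∈ {Qq VV ZZ, Qq VV Zz, Qq Vv ZZ, Qq Vv Zz, qq VV ZZ, qq VV Zz, qq Vv ZZ, qq Vv Zz}

Q/I-1 un ·: Qq
Q/I-2 un ·: Qq
Q/II-1 aff I-1×I-2: qq
Q/II-2 un ·: QQ|Qq
Q/II-3 aff I-1×I-2: qq
Q/II-4 un ·: QQ|Qq
Q/III-1 ? II-3×II-4: Qq|qq
Q/III-2 ? II-3×II-4: Qq|qq
Q/III-3 ? II-3×II-4: Qq|qq
Q/III-4 ? II-1×II-2: Qq|qq
⇒ Q over [I-1,I-2,II-1,II-2,II-3,II-4,III-1,III-2,III-3,III-4]: 27 consistent
V/I-1 ? ·: VV|Vv|vv
V/I-2 ? ·: VV|Vv|vv
V/II-1 ? I-1×I-2: VV|Vv|vv
V/II-2 ? ·: VV|Vv|vv
V/II-3 ? I-1×I-2: VV|Vv|vv
V/II-4 ? ·: VV|Vv|vv
V/III-1 ? II-3×II-4: VV|Vv|vv
V/III-2 un II-3×II-4: VV|Vv
V/III-3 un II-3×II-4: VV|Vv
V/III-4 un II-1×II-2: VV|Vv
⇒ V over [I-1,I-2,II-1,II-2,II-3,II-4,III-1,III-2,III-3,III-4]: 1577 consistent
Z/I-1 un ·: ZZ|Zz
Z/I-2 ? ·: ZZ|Zz|zz
Z/II-1 ? I-1×I-2: ZZ|Zz|zz
Z/II-2 un ·: ZZ|Zz
Z/II-3 ? I-1×I-2: ZZ|Zz|zz
Z/II-4 un ·: ZZ|Zz
Z/III-1 un II-3×II-4: ZZ|Zz
Z/III-2 un II-3×II-4: ZZ|Zz
Z/III-3 un II-3×II-4: ZZ|Zz
Z/III-4 un II-1×II-2: ZZ|Zz
⇒ Z over [I-1,I-2,II-1,II-2,II-3,II-4,III-1,III-2,III-3,III-4]: 792 consistent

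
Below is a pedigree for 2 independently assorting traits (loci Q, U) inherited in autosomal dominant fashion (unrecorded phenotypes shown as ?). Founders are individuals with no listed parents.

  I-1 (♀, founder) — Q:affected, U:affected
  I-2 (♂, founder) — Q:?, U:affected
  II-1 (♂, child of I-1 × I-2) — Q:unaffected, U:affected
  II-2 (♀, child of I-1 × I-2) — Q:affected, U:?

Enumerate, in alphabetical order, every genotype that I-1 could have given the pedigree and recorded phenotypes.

I-1 ∈ {Qq UU, Qq Uu}

Q/I-1 aff ·: Qq
Q/I-2 ? ·: qq|Qq
Q/II-1 un I-1×I-2: qq
Q/II-2 aff I-1×I-2: Qq|QQ
⇒ Q over [I-1,I-2,II-1,II-2]: 3 consistent
U/I-1 aff ·: Uu|UU
U/I-2 aff ·: Uu|UU
U/II-1 aff I-1×I-2: Uu|UU
U/II-2 ? I-1×I-2: uu|Uu|UU
⇒ U over [I-1,I-2,II-1,II-2]: 15 consistent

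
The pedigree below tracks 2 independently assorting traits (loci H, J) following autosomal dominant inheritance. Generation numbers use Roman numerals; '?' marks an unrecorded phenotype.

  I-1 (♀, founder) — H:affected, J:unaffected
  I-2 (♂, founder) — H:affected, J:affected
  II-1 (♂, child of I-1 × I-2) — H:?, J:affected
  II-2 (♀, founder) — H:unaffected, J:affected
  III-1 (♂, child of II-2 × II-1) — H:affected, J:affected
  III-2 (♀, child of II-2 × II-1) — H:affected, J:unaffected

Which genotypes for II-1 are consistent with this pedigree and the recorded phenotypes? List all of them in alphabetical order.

H/I-1 aff ·: Hh|HH
H/I-2 aff ·: Hh|HH
H/II-1 ? I-1×I-2: Hh|HH
H/II-2 un ·: hh
H/III-1 aff II-2×II-1: Hh
H/III-2 aff II-2×II-1: Hh
⇒ H over [I-1,I-2,II-1,II-2,III-1,III-2]: 7 consistent
J/I-1 un ·: jj
J/I-2 aff ·: Jj|JJ
J/II-1 aff I-1×I-2: Jj
J/II-2 aff ·: Jj
J/III-1 aff II-2×II-1: Jj|JJ
J/III-2 un II-2×II-1: jj
⇒ J over [I-1,I-2,II-1,II-2,III-1,III-2]: 4 consistent

II-1 ∈ {HH Jj, Hh Jj}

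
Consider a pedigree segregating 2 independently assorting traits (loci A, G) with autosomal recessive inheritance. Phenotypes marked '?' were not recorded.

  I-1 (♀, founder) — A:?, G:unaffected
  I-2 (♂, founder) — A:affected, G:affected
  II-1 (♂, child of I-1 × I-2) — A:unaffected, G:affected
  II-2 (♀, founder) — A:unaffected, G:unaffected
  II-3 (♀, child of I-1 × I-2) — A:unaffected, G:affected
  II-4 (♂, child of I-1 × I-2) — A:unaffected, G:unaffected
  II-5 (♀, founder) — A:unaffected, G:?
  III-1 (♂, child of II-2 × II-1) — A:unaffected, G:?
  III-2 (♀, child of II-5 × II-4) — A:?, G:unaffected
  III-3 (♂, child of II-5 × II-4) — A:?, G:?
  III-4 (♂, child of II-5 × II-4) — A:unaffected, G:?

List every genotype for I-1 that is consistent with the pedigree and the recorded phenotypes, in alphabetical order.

I-1 ∈ {AA Gg, Aa Gg}

A/I-1 ? ·: AA|Aa
A/I-2 aff ·: aa
A/II-1 un I-1×I-2: Aa
A/II-2 un ·: AA|Aa
A/II-3 un I-1×I-2: Aa
A/II-4 un I-1×I-2: Aa
A/II-5 un ·: AA|Aa
A/III-1 un II-2×II-1: AA|Aa
A/III-2 ? II-5×II-4: AA|Aa|aa
A/III-3 ? II-5×II-4: AA|Aa|aa
A/III-4 un II-5×II-4: AA|Aa
⇒ A over [I-1,I-2,II-1,II-2,II-3,II-4,II-5,III-1,III-2,III-3,III-4]: 208 consistent
G/I-1 un ·: Gg
G/I-2 aff ·: gg
G/II-1 aff I-1×I-2: gg
G/II-2 un ·: GG|Gg
G/II-3 aff I-1×I-2: gg
G/II-4 un I-1×I-2: Gg
G/II-5 ? ·: GG|Gg|gg
G/III-1 ? II-2×II-1: Gg|gg
G/III-2 un II-5×II-4: GG|Gg
G/III-3 ? II-5×II-4: GG|Gg|gg
G/III-4 ? II-5×II-4: GG|Gg|gg
⇒ G over [I-1,I-2,II-1,II-2,II-3,II-4,II-5,III-1,III-2,III-3,III-4]: 90 consistent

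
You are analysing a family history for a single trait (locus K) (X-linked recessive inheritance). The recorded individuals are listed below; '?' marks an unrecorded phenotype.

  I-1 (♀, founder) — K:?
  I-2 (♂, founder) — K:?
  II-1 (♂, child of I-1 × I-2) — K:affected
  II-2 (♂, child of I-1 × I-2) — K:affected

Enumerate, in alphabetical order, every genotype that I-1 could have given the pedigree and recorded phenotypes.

I-1 ∈ {X^KX^k, X^kX^k}

K/I-1 ? ·: X^KX^k|X^kX^k
K/I-2 ? ·: X^KY|X^kY
K/II-1 aff I-1×I-2: X^kY
K/II-2 aff I-1×I-2: X^kY
⇒ K over [I-1,I-2,II-1,II-2]: 4 consistent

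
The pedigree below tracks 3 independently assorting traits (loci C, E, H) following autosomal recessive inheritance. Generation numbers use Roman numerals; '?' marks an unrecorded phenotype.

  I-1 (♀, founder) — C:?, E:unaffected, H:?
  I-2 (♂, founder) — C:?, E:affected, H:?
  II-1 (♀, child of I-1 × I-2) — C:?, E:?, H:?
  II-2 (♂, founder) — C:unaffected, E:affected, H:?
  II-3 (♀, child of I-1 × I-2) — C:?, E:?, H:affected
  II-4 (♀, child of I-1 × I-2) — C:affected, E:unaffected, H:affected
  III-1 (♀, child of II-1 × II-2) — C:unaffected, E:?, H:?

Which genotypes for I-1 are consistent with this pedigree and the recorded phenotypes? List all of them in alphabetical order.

I-1 ∈ {Cc EE Hh, Cc EE hh, Cc Ee Hh, Cc Ee hh, cc EE Hh, cc EE hh, cc Ee Hh, cc Ee hh}

C/I-1 ? ·: Cc|cc
C/I-2 ? ·: Cc|cc
C/II-1 ? I-1×I-2: CC|Cc|cc
C/II-2 un ·: CC|Cc
C/II-3 ? I-1×I-2: CC|Cc|cc
C/II-4 aff I-1×I-2: cc
C/III-1 un II-1×II-2: CC|Cc
⇒ C over [I-1,I-2,II-1,II-2,II-3,II-4,III-1]: 53 consistent
E/I-1 un ·: EE|Ee
E/I-2 aff ·: ee
E/II-1 ? I-1×I-2: Ee|ee
E/II-2 aff ·: ee
E/II-3 ? I-1×I-2: Ee|ee
E/II-4 un I-1×I-2: Ee
E/III-1 ? II-1×II-2: Ee|ee
⇒ E over [I-1,I-2,II-1,II-2,II-3,II-4,III-1]: 8 consistent
H/I-1 ? ·: Hh|hh
H/I-2 ? ·: Hh|hh
H/II-1 ? I-1×I-2: HH|Hh|hh
H/II-2 ? ·: HH|Hh|hh
H/II-3 aff I-1×I-2: hh
H/II-4 aff I-1×I-2: hh
H/III-1 ? II-1×II-2: HH|Hh|hh
⇒ H over [I-1,I-2,II-1,II-2,II-3,II-4,III-1]: 41 consistent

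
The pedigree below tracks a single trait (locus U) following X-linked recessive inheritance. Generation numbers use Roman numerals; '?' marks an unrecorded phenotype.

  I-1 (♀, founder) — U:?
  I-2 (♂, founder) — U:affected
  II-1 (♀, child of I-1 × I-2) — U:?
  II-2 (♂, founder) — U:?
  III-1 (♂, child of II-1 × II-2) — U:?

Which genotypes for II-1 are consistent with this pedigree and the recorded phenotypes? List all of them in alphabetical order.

II-1 ∈ {X^UX^u, X^uX^u}

U/I-1 ? ·: X^UX^U|X^UX^u|X^uX^u
U/I-2 aff ·: X^uY
U/II-1 ? I-1×I-2: X^UX^u|X^uX^u
U/II-2 ? ·: X^UY|X^uY
U/III-1 ? II-1×II-2: X^UY|X^uY
⇒ U over [I-1,I-2,II-1,II-2,III-1]: 12 consistent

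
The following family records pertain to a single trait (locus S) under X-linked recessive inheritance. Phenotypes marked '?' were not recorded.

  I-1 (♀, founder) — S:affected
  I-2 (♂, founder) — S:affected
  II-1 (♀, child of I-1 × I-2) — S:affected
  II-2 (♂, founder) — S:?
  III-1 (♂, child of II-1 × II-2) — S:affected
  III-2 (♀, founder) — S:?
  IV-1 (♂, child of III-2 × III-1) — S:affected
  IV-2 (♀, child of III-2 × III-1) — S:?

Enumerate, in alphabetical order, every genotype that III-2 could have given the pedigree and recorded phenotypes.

S/I-1 aff ·: X^sX^s
S/I-2 aff ·: X^sY
S/II-1 aff I-1×I-2: X^sX^s
S/II-2 ? ·: X^SY|X^sY
S/III-1 aff II-1×II-2: X^sY
S/III-2 ? ·: X^SX^s|X^sX^s
S/IV-1 aff III-2×III-1: X^sY
S/IV-2 ? III-2×III-1: X^SX^s|X^sX^s
⇒ S over [I-1,I-2,II-1,II-2,III-1,III-2,IV-1,IV-2]: 6 consistent

III-2 ∈ {X^SX^s, X^sX^s}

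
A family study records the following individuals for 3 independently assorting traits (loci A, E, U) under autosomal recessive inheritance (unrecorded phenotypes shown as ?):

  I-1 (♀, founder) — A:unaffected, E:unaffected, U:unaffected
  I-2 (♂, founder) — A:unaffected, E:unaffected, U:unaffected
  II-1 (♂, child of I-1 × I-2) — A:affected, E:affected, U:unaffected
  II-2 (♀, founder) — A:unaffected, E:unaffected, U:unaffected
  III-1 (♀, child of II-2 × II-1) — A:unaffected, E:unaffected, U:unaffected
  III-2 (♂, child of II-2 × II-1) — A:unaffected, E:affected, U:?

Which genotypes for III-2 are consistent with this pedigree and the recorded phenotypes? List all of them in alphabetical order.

A/I-1 un ·: Aa
A/I-2 un ·: Aa
A/II-1 aff I-1×I-2: aa
A/II-2 un ·: AA|Aa
A/III-1 un II-2×II-1: Aa
A/III-2 un II-2×II-1: Aa
⇒ A over [I-1,I-2,II-1,II-2,III-1,III-2]: 2 consistent
E/I-1 un ·: Ee
E/I-2 un ·: Ee
E/II-1 aff I-1×I-2: ee
E/II-2 un ·: Ee
E/III-1 un II-2×II-1: Ee
E/III-2 aff II-2×II-1: ee
⇒ E over [I-1,I-2,II-1,II-2,III-1,III-2]: 1 consistent
U/I-1 un ·: UU|Uu
U/I-2 un ·: UU|Uu
U/II-1 un I-1×I-2: UU|Uu
U/II-2 un ·: UU|Uu
U/III-1 un II-2×II-1: UU|Uu
U/III-2 ? II-2×II-1: UU|Uu|uu
⇒ U over [I-1,I-2,II-1,II-2,III-1,III-2]: 50 consistent

III-2 ∈ {Aa ee UU, Aa ee Uu, Aa ee uu}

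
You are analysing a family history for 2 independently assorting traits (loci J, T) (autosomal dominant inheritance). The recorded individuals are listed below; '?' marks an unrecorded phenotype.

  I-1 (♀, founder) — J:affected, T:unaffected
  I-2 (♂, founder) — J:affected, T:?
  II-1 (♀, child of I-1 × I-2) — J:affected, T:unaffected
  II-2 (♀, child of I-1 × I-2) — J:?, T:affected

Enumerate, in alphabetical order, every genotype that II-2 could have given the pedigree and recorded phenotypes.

II-2 ∈ {JJ Tt, Jj Tt, jj Tt}

J/I-1 aff ·: Jj|JJ
J/I-2 aff ·: Jj|JJ
J/II-1 aff I-1×I-2: Jj|JJ
J/II-2 ? I-1×I-2: jj|Jj|JJ
⇒ J over [I-1,I-2,II-1,II-2]: 15 consistent
T/I-1 un ·: tt
T/I-2 ? ·: Tt
T/II-1 un I-1×I-2: tt
T/II-2 aff I-1×I-2: Tt
⇒ T over [I-1,I-2,II-1,II-2]: 1 consistent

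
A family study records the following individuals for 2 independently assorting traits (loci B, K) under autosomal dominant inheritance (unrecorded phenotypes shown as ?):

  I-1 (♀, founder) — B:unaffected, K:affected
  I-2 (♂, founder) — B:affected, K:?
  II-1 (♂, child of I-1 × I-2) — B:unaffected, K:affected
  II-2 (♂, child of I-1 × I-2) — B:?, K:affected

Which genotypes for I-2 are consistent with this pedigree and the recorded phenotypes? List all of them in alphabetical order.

B/I-1 un ·: bb
B/I-2 aff ·: Bb
B/II-1 un I-1×I-2: bb
B/II-2 ? I-1×I-2: bb|Bb
⇒ B over [I-1,I-2,II-1,II-2]: 2 consistent
K/I-1 aff ·: Kk|KK
K/I-2 ? ·: kk|Kk|KK
K/II-1 aff I-1×I-2: Kk|KK
K/II-2 aff I-1×I-2: Kk|KK
⇒ K over [I-1,I-2,II-1,II-2]: 15 consistent

I-2 ∈ {Bb KK, Bb Kk, Bb kk}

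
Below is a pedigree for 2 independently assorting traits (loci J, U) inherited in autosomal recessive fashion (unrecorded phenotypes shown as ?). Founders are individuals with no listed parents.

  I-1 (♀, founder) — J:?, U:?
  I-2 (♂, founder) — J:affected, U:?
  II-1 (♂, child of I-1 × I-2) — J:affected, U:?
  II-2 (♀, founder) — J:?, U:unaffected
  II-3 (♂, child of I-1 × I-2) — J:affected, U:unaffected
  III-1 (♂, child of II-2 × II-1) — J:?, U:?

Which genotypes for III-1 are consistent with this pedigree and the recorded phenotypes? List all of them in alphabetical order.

J/I-1 ? ·: Jj|jj
J/I-2 aff ·: jj
J/II-1 aff I-1×I-2: jj
J/II-2 ? ·: JJ|Jj|jj
J/II-3 aff I-1×I-2: jj
J/III-1 ? II-2×II-1: Jj|jj
⇒ J over [I-1,I-2,II-1,II-2,II-3,III-1]: 8 consistent
U/I-1 ? ·: UU|Uu|uu
U/I-2 ? ·: UU|Uu|uu
U/II-1 ? I-1×I-2: UU|Uu|uu
U/II-2 un ·: UU|Uu
U/II-3 un I-1×I-2: UU|Uu
U/III-1 ? II-2×II-1: UU|Uu|uu
⇒ U over [I-1,I-2,II-1,II-2,II-3,III-1]: 83 consistent

III-1 ∈ {Jj UU, Jj Uu, Jj uu, jj UU, jj Uu, jj uu}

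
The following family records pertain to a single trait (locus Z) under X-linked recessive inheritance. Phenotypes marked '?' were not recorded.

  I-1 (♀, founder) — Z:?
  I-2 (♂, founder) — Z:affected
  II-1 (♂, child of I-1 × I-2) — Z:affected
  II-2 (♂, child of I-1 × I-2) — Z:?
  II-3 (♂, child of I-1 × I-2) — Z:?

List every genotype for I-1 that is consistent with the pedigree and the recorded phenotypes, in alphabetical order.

I-1 ∈ {X^ZX^z, X^zX^z}

Z/I-1 ? ·: X^ZX^z|X^zX^z
Z/I-2 aff ·: X^zY
Z/II-1 aff I-1×I-2: X^zY
Z/II-2 ? I-1×I-2: X^ZY|X^zY
Z/II-3 ? I-1×I-2: X^ZY|X^zY
⇒ Z over [I-1,I-2,II-1,II-2,II-3]: 5 consistent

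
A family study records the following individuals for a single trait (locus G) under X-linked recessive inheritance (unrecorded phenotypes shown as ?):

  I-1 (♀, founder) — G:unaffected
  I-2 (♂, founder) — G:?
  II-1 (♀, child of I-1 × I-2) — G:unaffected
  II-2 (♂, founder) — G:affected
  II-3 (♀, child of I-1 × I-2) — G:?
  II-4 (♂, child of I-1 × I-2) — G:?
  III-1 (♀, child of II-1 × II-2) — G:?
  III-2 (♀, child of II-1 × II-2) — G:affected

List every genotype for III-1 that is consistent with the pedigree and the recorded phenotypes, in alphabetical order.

G/I-1 un ·: X^GX^G|X^GX^g
G/I-2 ? ·: X^GY|X^gY
G/II-1 un I-1×I-2: X^GX^g
G/II-2 aff ·: X^gY
G/II-3 ? I-1×I-2: X^GX^G|X^GX^g|X^gX^g
G/II-4 ? I-1×I-2: X^GY|X^gY
G/III-1 ? II-1×II-2: X^GX^g|X^gX^g
G/III-2 aff II-1×II-2: X^gX^g
⇒ G over [I-1,I-2,II-1,II-2,II-3,II-4,III-1,III-2]: 18 consistent

III-1 ∈ {X^GX^g, X^gX^g}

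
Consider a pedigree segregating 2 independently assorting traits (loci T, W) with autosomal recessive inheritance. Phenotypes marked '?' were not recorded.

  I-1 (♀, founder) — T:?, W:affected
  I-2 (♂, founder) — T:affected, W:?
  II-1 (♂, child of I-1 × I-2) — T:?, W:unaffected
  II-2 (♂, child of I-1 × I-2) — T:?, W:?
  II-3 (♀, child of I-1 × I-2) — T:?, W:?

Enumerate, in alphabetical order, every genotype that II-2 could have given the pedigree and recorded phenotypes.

T/I-1 ? ·: TT|Tt|tt
T/I-2 aff ·: tt
T/II-1 ? I-1×I-2: Tt|tt
T/II-2 ? I-1×I-2: Tt|tt
T/II-3 ? I-1×I-2: Tt|tt
⇒ T over [I-1,I-2,II-1,II-2,II-3]: 10 consistent
W/I-1 aff ·: ww
W/I-2 ? ·: WW|Ww
W/II-1 un I-1×I-2: Ww
W/II-2 ? I-1×I-2: Ww|ww
W/II-3 ? I-1×I-2: Ww|ww
⇒ W over [I-1,I-2,II-1,II-2,II-3]: 5 consistent

II-2 ∈ {Tt Ww, Tt ww, tt Ww, tt ww}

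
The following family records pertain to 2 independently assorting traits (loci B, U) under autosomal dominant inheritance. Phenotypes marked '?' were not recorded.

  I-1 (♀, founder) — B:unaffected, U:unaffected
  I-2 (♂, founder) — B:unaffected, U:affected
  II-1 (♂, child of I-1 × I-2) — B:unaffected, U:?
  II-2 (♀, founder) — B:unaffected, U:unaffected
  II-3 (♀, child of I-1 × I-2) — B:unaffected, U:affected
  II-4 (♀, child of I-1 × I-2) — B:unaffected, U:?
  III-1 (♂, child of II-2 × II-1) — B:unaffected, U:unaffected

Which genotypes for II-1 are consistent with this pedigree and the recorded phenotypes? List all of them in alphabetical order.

B/I-1 un ·: bb
B/I-2 un ·: bb
B/II-1 un I-1×I-2: bb
B/II-2 un ·: bb
B/II-3 un I-1×I-2: bb
B/II-4 un I-1×I-2: bb
B/III-1 un II-2×II-1: bb
⇒ B over [I-1,I-2,II-1,II-2,II-3,II-4,III-1]: 1 consistent
U/I-1 un ·: uu
U/I-2 aff ·: Uu|UU
U/II-1 ? I-1×I-2: uu|Uu
U/II-2 un ·: uu
U/II-3 aff I-1×I-2: Uu
U/II-4 ? I-1×I-2: uu|Uu
U/III-1 un II-2×II-1: uu
⇒ U over [I-1,I-2,II-1,II-2,II-3,II-4,III-1]: 5 consistent

II-1 ∈ {bb Uu, bb uu}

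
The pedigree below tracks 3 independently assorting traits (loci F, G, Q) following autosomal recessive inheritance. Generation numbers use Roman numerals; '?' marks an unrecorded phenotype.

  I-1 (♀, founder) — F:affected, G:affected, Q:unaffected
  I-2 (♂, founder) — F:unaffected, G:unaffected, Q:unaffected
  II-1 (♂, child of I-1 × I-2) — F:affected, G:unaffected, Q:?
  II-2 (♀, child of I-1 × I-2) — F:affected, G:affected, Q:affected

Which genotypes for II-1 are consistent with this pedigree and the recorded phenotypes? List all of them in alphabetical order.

II-1 ∈ {ff Gg QQ, ff Gg Qq, ff Gg qq}

F/I-1 aff ·: ff
F/I-2 un ·: Ff
F/II-1 aff I-1×I-2: ff
F/II-2 aff I-1×I-2: ff
⇒ F over [I-1,I-2,II-1,II-2]: 1 consistent
G/I-1 aff ·: gg
G/I-2 un ·: Gg
G/II-1 un I-1×I-2: Gg
G/II-2 aff I-1×I-2: gg
⇒ G over [I-1,I-2,II-1,II-2]: 1 consistent
Q/I-1 un ·: Qq
Q/I-2 un ·: Qq
Q/II-1 ? I-1×I-2: QQ|Qq|qq
Q/II-2 aff I-1×I-2: qq
⇒ Q over [I-1,I-2,II-1,II-2]: 3 consistent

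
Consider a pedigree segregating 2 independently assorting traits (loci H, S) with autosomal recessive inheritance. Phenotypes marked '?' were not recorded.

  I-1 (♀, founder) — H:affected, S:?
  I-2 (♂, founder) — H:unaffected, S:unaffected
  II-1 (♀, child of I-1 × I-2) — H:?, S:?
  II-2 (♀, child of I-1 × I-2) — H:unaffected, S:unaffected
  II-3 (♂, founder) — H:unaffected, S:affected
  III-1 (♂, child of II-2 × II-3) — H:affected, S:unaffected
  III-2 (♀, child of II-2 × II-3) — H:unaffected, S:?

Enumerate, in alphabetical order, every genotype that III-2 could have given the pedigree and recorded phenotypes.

III-2 ∈ {HH Ss, HH ss, Hh Ss, Hh ss}

H/I-1 aff ·: hh
H/I-2 un ·: HH|Hh
H/II-1 ? I-1×I-2: Hh|hh
H/II-2 un I-1×I-2: Hh
H/II-3 un ·: Hh
H/III-1 aff II-2×II-3: hh
H/III-2 un II-2×II-3: HH|Hh
⇒ H over [I-1,I-2,II-1,II-2,II-3,III-1,III-2]: 6 consistent
S/I-1 ? ·: SS|Ss|ss
S/I-2 un ·: SS|Ss
S/II-1 ? I-1×I-2: SS|Ss|ss
S/II-2 un I-1×I-2: SS|Ss
S/II-3 aff ·: ss
S/III-1 un II-2×II-3: Ss
S/III-2 ? II-2×II-3: Ss|ss
⇒ S over [I-1,I-2,II-1,II-2,II-3,III-1,III-2]: 28 consistent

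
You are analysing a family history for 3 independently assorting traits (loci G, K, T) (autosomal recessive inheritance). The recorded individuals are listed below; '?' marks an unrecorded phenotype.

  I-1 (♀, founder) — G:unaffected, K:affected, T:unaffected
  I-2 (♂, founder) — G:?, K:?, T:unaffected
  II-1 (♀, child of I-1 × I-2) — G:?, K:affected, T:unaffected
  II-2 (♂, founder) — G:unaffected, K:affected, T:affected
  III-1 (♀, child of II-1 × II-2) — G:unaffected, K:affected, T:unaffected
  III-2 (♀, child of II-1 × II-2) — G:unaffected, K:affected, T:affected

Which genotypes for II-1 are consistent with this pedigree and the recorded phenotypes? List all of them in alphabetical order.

II-1 ∈ {GG kk Tt, Gg kk Tt, gg kk Tt}

G/I-1 un ·: GG|Gg
G/I-2 ? ·: GG|Gg|gg
G/II-1 ? I-1×I-2: GG|Gg|gg
G/II-2 un ·: GG|Gg
G/III-1 un II-1×II-2: GG|Gg
G/III-2 un II-1×II-2: GG|Gg
⇒ G over [I-1,I-2,II-1,II-2,III-1,III-2]: 64 consistent
K/I-1 aff ·: kk
K/I-2 ? ·: Kk|kk
K/II-1 aff I-1×I-2: kk
K/II-2 aff ·: kk
K/III-1 aff II-1×II-2: kk
K/III-2 aff II-1×II-2: kk
⇒ K over [I-1,I-2,II-1,II-2,III-1,III-2]: 2 consistent
T/I-1 un ·: TT|Tt
T/I-2 un ·: TT|Tt
T/II-1 un I-1×I-2: Tt
T/II-2 aff ·: tt
T/III-1 un II-1×II-2: Tt
T/III-2 aff II-1×II-2: tt
⇒ T over [I-1,I-2,II-1,II-2,III-1,III-2]: 3 consistent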